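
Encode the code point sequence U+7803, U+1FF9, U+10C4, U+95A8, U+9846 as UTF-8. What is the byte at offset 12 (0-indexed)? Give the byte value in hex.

0xE9

U+7803 → 3-byte form E7 A0 83 at offsets 0–2.
U+1FF9 → 3-byte form E1 BF B9 at offsets 3–5.
U+10C4 → 3-byte form E1 83 84 at offsets 6–8.
U+95A8 → 3-byte form E9 96 A8 at offsets 9–11.
U+9846 → 3-byte form E9 A1 86 at offsets 12–14.
Offset 12 falls in char 5's range; it's byte 1 of E9 A1 86 = 0xE9.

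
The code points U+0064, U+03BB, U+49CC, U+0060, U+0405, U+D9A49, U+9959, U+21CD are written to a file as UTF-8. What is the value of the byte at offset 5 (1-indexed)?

1-indexed offset 5 is 0-indexed offset 4.
U+0064 → 1-byte form 64 at offsets 0–0.
U+03BB → 2-byte form CE BB at offsets 1–2.
U+49CC → 3-byte form E4 A7 8C at offsets 3–5.
Offset 4 falls in char 3's range; it's byte 2 of E4 A7 8C = 0xA7.

0xA7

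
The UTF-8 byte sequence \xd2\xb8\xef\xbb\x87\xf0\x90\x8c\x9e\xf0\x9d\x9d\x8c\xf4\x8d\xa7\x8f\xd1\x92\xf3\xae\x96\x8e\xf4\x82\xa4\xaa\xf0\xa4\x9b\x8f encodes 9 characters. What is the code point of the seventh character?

Offset 0: leading byte 0xD2 = 11010010 → 2-byte char #1 = D2 B8.
Offset 2: leading byte 0xEF = 11101111 → 3-byte char #2 = EF BB 87.
Offset 5: leading byte 0xF0 = 11110000 → 4-byte char #3 = F0 90 8C 9E.
Offset 9: leading byte 0xF0 = 11110000 → 4-byte char #4 = F0 9D 9D 8C.
Offset 13: leading byte 0xF4 = 11110100 → 4-byte char #5 = F4 8D A7 8F.
Offset 17: leading byte 0xD1 = 11010001 → 2-byte char #6 = D1 92.
Offset 19: leading byte 0xF3 = 11110011 → 4-byte char #7 = F3 AE 96 8E.
Leading byte 0xF3 = 11110011 matches 11110xxx → 4-byte sequence.
Byte 1: 0xF3 = 11110011, payload 011 (3 bits).
Byte 2: 0xAE = 10101110 (10xxxxxx ✓), payload 101110.
Byte 3: 0x96 = 10010110 (10xxxxxx ✓), payload 010110.
Byte 4: 0x8E = 10001110 (10xxxxxx ✓), payload 001110.
Concatenate: 011101110010110001110 = 0xEE58E (21 bits → U+EE58E).

U+EE58E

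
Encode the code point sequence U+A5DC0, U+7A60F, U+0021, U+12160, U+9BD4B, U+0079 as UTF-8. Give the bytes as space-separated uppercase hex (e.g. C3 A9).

U+A5DC0: 4-byte form → F2 A5 B7 80.
U+7A60F: 4-byte form → F1 BA 98 8F.
U+0021: 1-byte form → 21.
U+12160: 4-byte form → F0 92 85 A0.
U+9BD4B: 4-byte form → F2 9B B5 8B.
U+0079: 1-byte form → 79.
Concatenated (18 bytes): F2 A5 B7 80 F1 BA 98 8F 21 F0 92 85 A0 F2 9B B5 8B 79.

F2 A5 B7 80 F1 BA 98 8F 21 F0 92 85 A0 F2 9B B5 8B 79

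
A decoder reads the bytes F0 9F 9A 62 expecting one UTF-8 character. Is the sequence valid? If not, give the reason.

invalid (non-continuation byte where continuation expected)

Leading byte 0xF0 = 11110000 → 4-byte form.
Byte 4 is 0x62 = 01100010, which is not 10xxxxxx — expected a continuation byte.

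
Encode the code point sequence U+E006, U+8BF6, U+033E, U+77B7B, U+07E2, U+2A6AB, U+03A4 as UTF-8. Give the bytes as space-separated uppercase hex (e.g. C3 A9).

U+E006: 3-byte form → EE 80 86.
U+8BF6: 3-byte form → E8 AF B6.
U+033E: 2-byte form → CC BE.
U+77B7B: 4-byte form → F1 B7 AD BB.
U+07E2: 2-byte form → DF A2.
U+2A6AB: 4-byte form → F0 AA 9A AB.
U+03A4: 2-byte form → CE A4.
Concatenated (20 bytes): EE 80 86 E8 AF B6 CC BE F1 B7 AD BB DF A2 F0 AA 9A AB CE A4.

EE 80 86 E8 AF B6 CC BE F1 B7 AD BB DF A2 F0 AA 9A AB CE A4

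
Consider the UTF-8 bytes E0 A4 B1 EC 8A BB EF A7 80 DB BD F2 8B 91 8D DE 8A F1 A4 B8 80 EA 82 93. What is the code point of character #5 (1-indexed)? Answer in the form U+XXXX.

Offset 0: leading byte 0xE0 = 11100000 → 3-byte char #1 = E0 A4 B1.
Offset 3: leading byte 0xEC = 11101100 → 3-byte char #2 = EC 8A BB.
Offset 6: leading byte 0xEF = 11101111 → 3-byte char #3 = EF A7 80.
Offset 9: leading byte 0xDB = 11011011 → 2-byte char #4 = DB BD.
Offset 11: leading byte 0xF2 = 11110010 → 4-byte char #5 = F2 8B 91 8D.
Leading byte 0xF2 = 11110010 matches 11110xxx → 4-byte sequence.
Byte 1: 0xF2 = 11110010, payload 010 (3 bits).
Byte 2: 0x8B = 10001011 (10xxxxxx ✓), payload 001011.
Byte 3: 0x91 = 10010001 (10xxxxxx ✓), payload 010001.
Byte 4: 0x8D = 10001101 (10xxxxxx ✓), payload 001101.
Concatenate: 010001011010001001101 = 0x8B44D (21 bits → U+8B44D).

U+8B44D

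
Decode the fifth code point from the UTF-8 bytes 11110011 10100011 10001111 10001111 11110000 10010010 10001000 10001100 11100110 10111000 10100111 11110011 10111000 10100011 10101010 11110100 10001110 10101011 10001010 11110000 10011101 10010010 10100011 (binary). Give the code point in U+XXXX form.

U+10EACA

Offset 0: leading byte 0xF3 = 11110011 → 4-byte char #1 = F3 A3 8F 8F.
Offset 4: leading byte 0xF0 = 11110000 → 4-byte char #2 = F0 92 88 8C.
Offset 8: leading byte 0xE6 = 11100110 → 3-byte char #3 = E6 B8 A7.
Offset 11: leading byte 0xF3 = 11110011 → 4-byte char #4 = F3 B8 A3 AA.
Offset 15: leading byte 0xF4 = 11110100 → 4-byte char #5 = F4 8E AB 8A.
Leading byte 0xF4 = 11110100 matches 11110xxx → 4-byte sequence.
Byte 1: 0xF4 = 11110100, payload 100 (3 bits).
Byte 2: 0x8E = 10001110 (10xxxxxx ✓), payload 001110.
Byte 3: 0xAB = 10101011 (10xxxxxx ✓), payload 101011.
Byte 4: 0x8A = 10001010 (10xxxxxx ✓), payload 001010.
Concatenate: 100001110101011001010 = 0x10EACA (21 bits → U+10EACA).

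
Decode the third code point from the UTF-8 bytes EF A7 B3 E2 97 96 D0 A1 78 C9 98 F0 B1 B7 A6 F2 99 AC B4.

U+0421

Offset 0: leading byte 0xEF = 11101111 → 3-byte char #1 = EF A7 B3.
Offset 3: leading byte 0xE2 = 11100010 → 3-byte char #2 = E2 97 96.
Offset 6: leading byte 0xD0 = 11010000 → 2-byte char #3 = D0 A1.
Leading byte 0xD0 = 11010000 matches 110xxxxx → 2-byte sequence.
Byte 1: 0xD0 = 11010000, payload 10000 (5 bits).
Byte 2: 0xA1 = 10100001 (10xxxxxx ✓), payload 100001.
Concatenate: 10000100001 = 0x421 (11 bits → U+0421).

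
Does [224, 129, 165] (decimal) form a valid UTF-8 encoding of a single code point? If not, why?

Leading byte 0xE0 = 11100000 → 3-byte form.
Continuation bytes all match 10xxxxxx. Payload decodes to 0x65.
But 0x65 < 0x800, the minimum for a 3-byte sequence — this is an overlong encoding.

invalid (overlong encoding)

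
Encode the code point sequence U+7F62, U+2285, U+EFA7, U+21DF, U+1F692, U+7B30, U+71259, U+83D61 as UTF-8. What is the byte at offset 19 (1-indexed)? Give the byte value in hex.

0xB0

1-indexed offset 19 is 0-indexed offset 18.
U+7F62 → 3-byte form E7 BD A2 at offsets 0–2.
U+2285 → 3-byte form E2 8A 85 at offsets 3–5.
U+EFA7 → 3-byte form EE BE A7 at offsets 6–8.
U+21DF → 3-byte form E2 87 9F at offsets 9–11.
U+1F692 → 4-byte form F0 9F 9A 92 at offsets 12–15.
U+7B30 → 3-byte form E7 AC B0 at offsets 16–18.
Offset 18 falls in char 6's range; it's byte 3 of E7 AC B0 = 0xB0.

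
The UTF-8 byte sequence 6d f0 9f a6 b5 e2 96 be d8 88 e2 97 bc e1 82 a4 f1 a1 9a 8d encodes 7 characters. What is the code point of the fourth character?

Offset 0: leading byte 0x6D = 01101101 → 1-byte char #1 = 6D.
Offset 1: leading byte 0xF0 = 11110000 → 4-byte char #2 = F0 9F A6 B5.
Offset 5: leading byte 0xE2 = 11100010 → 3-byte char #3 = E2 96 BE.
Offset 8: leading byte 0xD8 = 11011000 → 2-byte char #4 = D8 88.
Leading byte 0xD8 = 11011000 matches 110xxxxx → 2-byte sequence.
Byte 1: 0xD8 = 11011000, payload 11000 (5 bits).
Byte 2: 0x88 = 10001000 (10xxxxxx ✓), payload 001000.
Concatenate: 11000001000 = 0x608 (11 bits → U+0608).

U+0608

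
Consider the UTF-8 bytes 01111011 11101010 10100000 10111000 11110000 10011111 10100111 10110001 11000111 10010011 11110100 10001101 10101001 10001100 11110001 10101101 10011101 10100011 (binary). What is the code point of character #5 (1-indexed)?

U+10DA4C

Offset 0: leading byte 0x7B = 01111011 → 1-byte char #1 = 7B.
Offset 1: leading byte 0xEA = 11101010 → 3-byte char #2 = EA A0 B8.
Offset 4: leading byte 0xF0 = 11110000 → 4-byte char #3 = F0 9F A7 B1.
Offset 8: leading byte 0xC7 = 11000111 → 2-byte char #4 = C7 93.
Offset 10: leading byte 0xF4 = 11110100 → 4-byte char #5 = F4 8D A9 8C.
Leading byte 0xF4 = 11110100 matches 11110xxx → 4-byte sequence.
Byte 1: 0xF4 = 11110100, payload 100 (3 bits).
Byte 2: 0x8D = 10001101 (10xxxxxx ✓), payload 001101.
Byte 3: 0xA9 = 10101001 (10xxxxxx ✓), payload 101001.
Byte 4: 0x8C = 10001100 (10xxxxxx ✓), payload 001100.
Concatenate: 100001101101001001100 = 0x10DA4C (21 bits → U+10DA4C).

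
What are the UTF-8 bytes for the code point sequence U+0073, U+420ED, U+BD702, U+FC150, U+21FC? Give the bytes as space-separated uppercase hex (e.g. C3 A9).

U+0073: 1-byte form → 73.
U+420ED: 4-byte form → F1 82 83 AD.
U+BD702: 4-byte form → F2 BD 9C 82.
U+FC150: 4-byte form → F3 BC 85 90.
U+21FC: 3-byte form → E2 87 BC.
Concatenated (16 bytes): 73 F1 82 83 AD F2 BD 9C 82 F3 BC 85 90 E2 87 BC.

73 F1 82 83 AD F2 BD 9C 82 F3 BC 85 90 E2 87 BC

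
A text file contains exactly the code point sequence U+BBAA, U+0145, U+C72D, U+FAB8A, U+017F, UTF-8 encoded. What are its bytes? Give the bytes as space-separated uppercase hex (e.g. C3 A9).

EB AE AA C5 85 EC 9C AD F3 BA AE 8A C5 BF

U+BBAA: 3-byte form → EB AE AA.
U+0145: 2-byte form → C5 85.
U+C72D: 3-byte form → EC 9C AD.
U+FAB8A: 4-byte form → F3 BA AE 8A.
U+017F: 2-byte form → C5 BF.
Concatenated (14 bytes): EB AE AA C5 85 EC 9C AD F3 BA AE 8A C5 BF.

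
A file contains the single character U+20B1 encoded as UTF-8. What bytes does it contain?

E2 82 B1

U+20B1 = 0x20B1 = 8369 decimal. In range U+0800–U+FFFF → 3-byte form: 1110xxxx 10xxxxxx 10xxxxxx.
Binary (16 bits): 0010000010110001.
Split 4+6+6: 0010 | 000010 | 110001.
Byte 1: 11100010 = 0xE2.
Byte 2: 10000010 = 0x82.
Byte 3: 10110001 = 0xB1.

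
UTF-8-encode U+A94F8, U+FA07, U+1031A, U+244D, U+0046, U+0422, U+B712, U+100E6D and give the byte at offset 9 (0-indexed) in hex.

0x8C

U+A94F8 → 4-byte form F2 A9 93 B8 at offsets 0–3.
U+FA07 → 3-byte form EF A8 87 at offsets 4–6.
U+1031A → 4-byte form F0 90 8C 9A at offsets 7–10.
Offset 9 falls in char 3's range; it's byte 3 of F0 90 8C 9A = 0x8C.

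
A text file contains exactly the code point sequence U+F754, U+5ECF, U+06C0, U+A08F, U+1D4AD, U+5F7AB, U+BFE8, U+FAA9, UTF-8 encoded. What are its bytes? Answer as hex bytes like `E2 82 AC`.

U+F754: 3-byte form → EF 9D 94.
U+5ECF: 3-byte form → E5 BB 8F.
U+06C0: 2-byte form → DB 80.
U+A08F: 3-byte form → EA 82 8F.
U+1D4AD: 4-byte form → F0 9D 92 AD.
U+5F7AB: 4-byte form → F1 9F 9E AB.
U+BFE8: 3-byte form → EB BF A8.
U+FAA9: 3-byte form → EF AA A9.
Concatenated (25 bytes): EF 9D 94 E5 BB 8F DB 80 EA 82 8F F0 9D 92 AD F1 9F 9E AB EB BF A8 EF AA A9.

EF 9D 94 E5 BB 8F DB 80 EA 82 8F F0 9D 92 AD F1 9F 9E AB EB BF A8 EF AA A9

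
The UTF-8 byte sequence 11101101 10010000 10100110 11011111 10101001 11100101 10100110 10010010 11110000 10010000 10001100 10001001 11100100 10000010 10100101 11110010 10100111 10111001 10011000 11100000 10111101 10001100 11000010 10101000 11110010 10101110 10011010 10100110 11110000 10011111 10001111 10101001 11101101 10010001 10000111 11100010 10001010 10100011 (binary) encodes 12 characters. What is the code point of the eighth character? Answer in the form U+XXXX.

U+00A8

Offset 0: leading byte 0xED = 11101101 → 3-byte char #1 = ED 90 A6.
Offset 3: leading byte 0xDF = 11011111 → 2-byte char #2 = DF A9.
Offset 5: leading byte 0xE5 = 11100101 → 3-byte char #3 = E5 A6 92.
Offset 8: leading byte 0xF0 = 11110000 → 4-byte char #4 = F0 90 8C 89.
Offset 12: leading byte 0xE4 = 11100100 → 3-byte char #5 = E4 82 A5.
Offset 15: leading byte 0xF2 = 11110010 → 4-byte char #6 = F2 A7 B9 98.
Offset 19: leading byte 0xE0 = 11100000 → 3-byte char #7 = E0 BD 8C.
Offset 22: leading byte 0xC2 = 11000010 → 2-byte char #8 = C2 A8.
Leading byte 0xC2 = 11000010 matches 110xxxxx → 2-byte sequence.
Byte 1: 0xC2 = 11000010, payload 00010 (5 bits).
Byte 2: 0xA8 = 10101000 (10xxxxxx ✓), payload 101000.
Concatenate: 00010101000 = 0xA8 (11 bits → U+00A8).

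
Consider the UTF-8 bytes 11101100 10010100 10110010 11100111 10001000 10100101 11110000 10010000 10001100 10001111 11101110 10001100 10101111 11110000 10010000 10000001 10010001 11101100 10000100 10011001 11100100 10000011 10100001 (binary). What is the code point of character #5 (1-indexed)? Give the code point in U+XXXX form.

U+10051

Offset 0: leading byte 0xEC = 11101100 → 3-byte char #1 = EC 94 B2.
Offset 3: leading byte 0xE7 = 11100111 → 3-byte char #2 = E7 88 A5.
Offset 6: leading byte 0xF0 = 11110000 → 4-byte char #3 = F0 90 8C 8F.
Offset 10: leading byte 0xEE = 11101110 → 3-byte char #4 = EE 8C AF.
Offset 13: leading byte 0xF0 = 11110000 → 4-byte char #5 = F0 90 81 91.
Leading byte 0xF0 = 11110000 matches 11110xxx → 4-byte sequence.
Byte 1: 0xF0 = 11110000, payload 000 (3 bits).
Byte 2: 0x90 = 10010000 (10xxxxxx ✓), payload 010000.
Byte 3: 0x81 = 10000001 (10xxxxxx ✓), payload 000001.
Byte 4: 0x91 = 10010001 (10xxxxxx ✓), payload 010001.
Concatenate: 000010000000001010001 = 0x10051 (21 bits → U+10051).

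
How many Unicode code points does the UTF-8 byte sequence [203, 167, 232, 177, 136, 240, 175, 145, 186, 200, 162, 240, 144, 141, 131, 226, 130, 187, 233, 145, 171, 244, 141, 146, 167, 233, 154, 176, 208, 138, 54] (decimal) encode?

11

Byte at offset 0: 0xCB = 11001011 → 2-byte char (#1). Advance 2.
Byte at offset 2: 0xE8 = 11101000 → 3-byte char (#2). Advance 3.
Byte at offset 5: 0xF0 = 11110000 → 4-byte char (#3). Advance 4.
Byte at offset 9: 0xC8 = 11001000 → 2-byte char (#4). Advance 2.
Byte at offset 11: 0xF0 = 11110000 → 4-byte char (#5). Advance 4.
Byte at offset 15: 0xE2 = 11100010 → 3-byte char (#6). Advance 3.
Byte at offset 18: 0xE9 = 11101001 → 3-byte char (#7). Advance 3.
Byte at offset 21: 0xF4 = 11110100 → 4-byte char (#8). Advance 4.
Byte at offset 25: 0xE9 = 11101001 → 3-byte char (#9). Advance 3.
Byte at offset 28: 0xD0 = 11010000 → 2-byte char (#10). Advance 2.
Byte at offset 30: 0x36 = 00110110 → 1-byte char (#11). Advance 1.
Reached end at offset 31 after 11 code points.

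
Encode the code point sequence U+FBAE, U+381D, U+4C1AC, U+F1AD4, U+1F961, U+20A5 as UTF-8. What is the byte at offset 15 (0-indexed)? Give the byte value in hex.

U+FBAE → 3-byte form EF AE AE at offsets 0–2.
U+381D → 3-byte form E3 A0 9D at offsets 3–5.
U+4C1AC → 4-byte form F1 8C 86 AC at offsets 6–9.
U+F1AD4 → 4-byte form F3 B1 AB 94 at offsets 10–13.
U+1F961 → 4-byte form F0 9F A5 A1 at offsets 14–17.
Offset 15 falls in char 5's range; it's byte 2 of F0 9F A5 A1 = 0x9F.

0x9F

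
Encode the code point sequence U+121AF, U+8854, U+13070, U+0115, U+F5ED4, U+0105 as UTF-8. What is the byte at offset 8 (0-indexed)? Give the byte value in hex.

U+121AF → 4-byte form F0 92 86 AF at offsets 0–3.
U+8854 → 3-byte form E8 A1 94 at offsets 4–6.
U+13070 → 4-byte form F0 93 81 B0 at offsets 7–10.
Offset 8 falls in char 3's range; it's byte 2 of F0 93 81 B0 = 0x93.

0x93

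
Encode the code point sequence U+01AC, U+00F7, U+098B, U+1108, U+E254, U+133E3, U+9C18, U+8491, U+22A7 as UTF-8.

U+01AC: 2-byte form → C6 AC.
U+00F7: 2-byte form → C3 B7.
U+098B: 3-byte form → E0 A6 8B.
U+1108: 3-byte form → E1 84 88.
U+E254: 3-byte form → EE 89 94.
U+133E3: 4-byte form → F0 93 8F A3.
U+9C18: 3-byte form → E9 B0 98.
U+8491: 3-byte form → E8 92 91.
U+22A7: 3-byte form → E2 8A A7.
Concatenated (26 bytes): C6 AC C3 B7 E0 A6 8B E1 84 88 EE 89 94 F0 93 8F A3 E9 B0 98 E8 92 91 E2 8A A7.

C6 AC C3 B7 E0 A6 8B E1 84 88 EE 89 94 F0 93 8F A3 E9 B0 98 E8 92 91 E2 8A A7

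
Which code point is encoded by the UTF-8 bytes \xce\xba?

U+03BA

Leading byte 0xCE = 11001110 matches 110xxxxx → 2-byte sequence.
Byte 1: 0xCE = 11001110, payload 01110 (5 bits).
Byte 2: 0xBA = 10111010 (10xxxxxx ✓), payload 111010.
Concatenate: 01110111010 = 0x3BA (11 bits → U+03BA).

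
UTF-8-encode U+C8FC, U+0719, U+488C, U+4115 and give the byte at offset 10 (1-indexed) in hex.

1-indexed offset 10 is 0-indexed offset 9.
U+C8FC → 3-byte form EC A3 BC at offsets 0–2.
U+0719 → 2-byte form DC 99 at offsets 3–4.
U+488C → 3-byte form E4 A2 8C at offsets 5–7.
U+4115 → 3-byte form E4 84 95 at offsets 8–10.
Offset 9 falls in char 4's range; it's byte 2 of E4 84 95 = 0x84.

0x84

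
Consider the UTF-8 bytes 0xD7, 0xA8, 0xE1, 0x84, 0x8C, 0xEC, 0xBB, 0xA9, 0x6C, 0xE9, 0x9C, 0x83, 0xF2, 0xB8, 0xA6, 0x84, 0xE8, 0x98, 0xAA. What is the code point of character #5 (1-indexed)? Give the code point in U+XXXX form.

Offset 0: leading byte 0xD7 = 11010111 → 2-byte char #1 = D7 A8.
Offset 2: leading byte 0xE1 = 11100001 → 3-byte char #2 = E1 84 8C.
Offset 5: leading byte 0xEC = 11101100 → 3-byte char #3 = EC BB A9.
Offset 8: leading byte 0x6C = 01101100 → 1-byte char #4 = 6C.
Offset 9: leading byte 0xE9 = 11101001 → 3-byte char #5 = E9 9C 83.
Leading byte 0xE9 = 11101001 matches 1110xxxx → 3-byte sequence.
Byte 1: 0xE9 = 11101001, payload 1001 (4 bits).
Byte 2: 0x9C = 10011100 (10xxxxxx ✓), payload 011100.
Byte 3: 0x83 = 10000011 (10xxxxxx ✓), payload 000011.
Concatenate: 1001011100000011 = 0x9703 (16 bits → U+9703).

U+9703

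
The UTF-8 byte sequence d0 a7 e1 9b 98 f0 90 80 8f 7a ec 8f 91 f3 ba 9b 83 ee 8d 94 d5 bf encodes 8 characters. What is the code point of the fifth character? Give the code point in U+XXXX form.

Offset 0: leading byte 0xD0 = 11010000 → 2-byte char #1 = D0 A7.
Offset 2: leading byte 0xE1 = 11100001 → 3-byte char #2 = E1 9B 98.
Offset 5: leading byte 0xF0 = 11110000 → 4-byte char #3 = F0 90 80 8F.
Offset 9: leading byte 0x7A = 01111010 → 1-byte char #4 = 7A.
Offset 10: leading byte 0xEC = 11101100 → 3-byte char #5 = EC 8F 91.
Leading byte 0xEC = 11101100 matches 1110xxxx → 3-byte sequence.
Byte 1: 0xEC = 11101100, payload 1100 (4 bits).
Byte 2: 0x8F = 10001111 (10xxxxxx ✓), payload 001111.
Byte 3: 0x91 = 10010001 (10xxxxxx ✓), payload 010001.
Concatenate: 1100001111010001 = 0xC3D1 (16 bits → U+C3D1).

U+C3D1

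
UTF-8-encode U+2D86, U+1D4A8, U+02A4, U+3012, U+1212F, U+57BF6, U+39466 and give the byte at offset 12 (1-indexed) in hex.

0x92

1-indexed offset 12 is 0-indexed offset 11.
U+2D86 → 3-byte form E2 B6 86 at offsets 0–2.
U+1D4A8 → 4-byte form F0 9D 92 A8 at offsets 3–6.
U+02A4 → 2-byte form CA A4 at offsets 7–8.
U+3012 → 3-byte form E3 80 92 at offsets 9–11.
Offset 11 falls in char 4's range; it's byte 3 of E3 80 92 = 0x92.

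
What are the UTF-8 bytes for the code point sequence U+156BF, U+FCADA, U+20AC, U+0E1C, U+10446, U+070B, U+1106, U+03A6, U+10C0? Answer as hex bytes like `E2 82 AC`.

F0 95 9A BF F3 BC AB 9A E2 82 AC E0 B8 9C F0 90 91 86 DC 8B E1 84 86 CE A6 E1 83 80

U+156BF: 4-byte form → F0 95 9A BF.
U+FCADA: 4-byte form → F3 BC AB 9A.
U+20AC: 3-byte form → E2 82 AC.
U+0E1C: 3-byte form → E0 B8 9C.
U+10446: 4-byte form → F0 90 91 86.
U+070B: 2-byte form → DC 8B.
U+1106: 3-byte form → E1 84 86.
U+03A6: 2-byte form → CE A6.
U+10C0: 3-byte form → E1 83 80.
Concatenated (28 bytes): F0 95 9A BF F3 BC AB 9A E2 82 AC E0 B8 9C F0 90 91 86 DC 8B E1 84 86 CE A6 E1 83 80.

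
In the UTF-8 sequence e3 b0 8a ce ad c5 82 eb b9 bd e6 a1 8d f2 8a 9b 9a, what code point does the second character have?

Offset 0: leading byte 0xE3 = 11100011 → 3-byte char #1 = E3 B0 8A.
Offset 3: leading byte 0xCE = 11001110 → 2-byte char #2 = CE AD.
Leading byte 0xCE = 11001110 matches 110xxxxx → 2-byte sequence.
Byte 1: 0xCE = 11001110, payload 01110 (5 bits).
Byte 2: 0xAD = 10101101 (10xxxxxx ✓), payload 101101.
Concatenate: 01110101101 = 0x3AD (11 bits → U+03AD).

U+03AD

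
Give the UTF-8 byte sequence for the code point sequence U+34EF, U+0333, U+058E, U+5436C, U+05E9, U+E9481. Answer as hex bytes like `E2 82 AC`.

E3 93 AF CC B3 D6 8E F1 94 8D AC D7 A9 F3 A9 92 81

U+34EF: 3-byte form → E3 93 AF.
U+0333: 2-byte form → CC B3.
U+058E: 2-byte form → D6 8E.
U+5436C: 4-byte form → F1 94 8D AC.
U+05E9: 2-byte form → D7 A9.
U+E9481: 4-byte form → F3 A9 92 81.
Concatenated (17 bytes): E3 93 AF CC B3 D6 8E F1 94 8D AC D7 A9 F3 A9 92 81.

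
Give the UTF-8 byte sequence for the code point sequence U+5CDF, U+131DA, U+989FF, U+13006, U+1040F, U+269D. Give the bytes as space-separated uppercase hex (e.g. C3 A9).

E5 B3 9F F0 93 87 9A F2 98 A7 BF F0 93 80 86 F0 90 90 8F E2 9A 9D

U+5CDF: 3-byte form → E5 B3 9F.
U+131DA: 4-byte form → F0 93 87 9A.
U+989FF: 4-byte form → F2 98 A7 BF.
U+13006: 4-byte form → F0 93 80 86.
U+1040F: 4-byte form → F0 90 90 8F.
U+269D: 3-byte form → E2 9A 9D.
Concatenated (22 bytes): E5 B3 9F F0 93 87 9A F2 98 A7 BF F0 93 80 86 F0 90 90 8F E2 9A 9D.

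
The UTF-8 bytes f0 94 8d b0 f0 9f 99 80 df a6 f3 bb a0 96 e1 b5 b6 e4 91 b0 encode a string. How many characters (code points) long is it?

Byte at offset 0: 0xF0 = 11110000 → 4-byte char (#1). Advance 4.
Byte at offset 4: 0xF0 = 11110000 → 4-byte char (#2). Advance 4.
Byte at offset 8: 0xDF = 11011111 → 2-byte char (#3). Advance 2.
Byte at offset 10: 0xF3 = 11110011 → 4-byte char (#4). Advance 4.
Byte at offset 14: 0xE1 = 11100001 → 3-byte char (#5). Advance 3.
Byte at offset 17: 0xE4 = 11100100 → 3-byte char (#6). Advance 3.
Reached end at offset 20 after 6 code points.

6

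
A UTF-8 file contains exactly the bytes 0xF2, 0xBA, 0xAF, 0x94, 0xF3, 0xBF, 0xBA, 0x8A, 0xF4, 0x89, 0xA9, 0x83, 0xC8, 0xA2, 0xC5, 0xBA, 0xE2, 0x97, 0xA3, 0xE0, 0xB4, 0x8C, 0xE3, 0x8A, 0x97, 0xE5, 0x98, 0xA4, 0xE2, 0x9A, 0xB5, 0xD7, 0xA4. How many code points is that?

Byte at offset 0: 0xF2 = 11110010 → 4-byte char (#1). Advance 4.
Byte at offset 4: 0xF3 = 11110011 → 4-byte char (#2). Advance 4.
Byte at offset 8: 0xF4 = 11110100 → 4-byte char (#3). Advance 4.
Byte at offset 12: 0xC8 = 11001000 → 2-byte char (#4). Advance 2.
Byte at offset 14: 0xC5 = 11000101 → 2-byte char (#5). Advance 2.
Byte at offset 16: 0xE2 = 11100010 → 3-byte char (#6). Advance 3.
Byte at offset 19: 0xE0 = 11100000 → 3-byte char (#7). Advance 3.
Byte at offset 22: 0xE3 = 11100011 → 3-byte char (#8). Advance 3.
Byte at offset 25: 0xE5 = 11100101 → 3-byte char (#9). Advance 3.
Byte at offset 28: 0xE2 = 11100010 → 3-byte char (#10). Advance 3.
Byte at offset 31: 0xD7 = 11010111 → 2-byte char (#11). Advance 2.
Reached end at offset 33 after 11 code points.

11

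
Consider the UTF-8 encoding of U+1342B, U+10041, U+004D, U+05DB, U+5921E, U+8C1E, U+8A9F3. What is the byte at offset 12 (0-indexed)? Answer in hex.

0x99

U+1342B → 4-byte form F0 93 90 AB at offsets 0–3.
U+10041 → 4-byte form F0 90 81 81 at offsets 4–7.
U+004D → 1-byte form 4D at offsets 8–8.
U+05DB → 2-byte form D7 9B at offsets 9–10.
U+5921E → 4-byte form F1 99 88 9E at offsets 11–14.
Offset 12 falls in char 5's range; it's byte 2 of F1 99 88 9E = 0x99.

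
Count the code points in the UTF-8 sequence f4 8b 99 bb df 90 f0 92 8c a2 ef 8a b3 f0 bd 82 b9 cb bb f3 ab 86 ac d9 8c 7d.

9

Byte at offset 0: 0xF4 = 11110100 → 4-byte char (#1). Advance 4.
Byte at offset 4: 0xDF = 11011111 → 2-byte char (#2). Advance 2.
Byte at offset 6: 0xF0 = 11110000 → 4-byte char (#3). Advance 4.
Byte at offset 10: 0xEF = 11101111 → 3-byte char (#4). Advance 3.
Byte at offset 13: 0xF0 = 11110000 → 4-byte char (#5). Advance 4.
Byte at offset 17: 0xCB = 11001011 → 2-byte char (#6). Advance 2.
Byte at offset 19: 0xF3 = 11110011 → 4-byte char (#7). Advance 4.
Byte at offset 23: 0xD9 = 11011001 → 2-byte char (#8). Advance 2.
Byte at offset 25: 0x7D = 01111101 → 1-byte char (#9). Advance 1.
Reached end at offset 26 after 9 code points.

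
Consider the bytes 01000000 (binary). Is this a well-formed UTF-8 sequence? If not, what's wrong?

valid

Leading byte 0x40 = 01000000 → 1-byte form.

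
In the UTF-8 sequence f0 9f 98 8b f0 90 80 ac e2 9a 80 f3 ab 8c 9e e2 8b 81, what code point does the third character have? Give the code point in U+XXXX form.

Offset 0: leading byte 0xF0 = 11110000 → 4-byte char #1 = F0 9F 98 8B.
Offset 4: leading byte 0xF0 = 11110000 → 4-byte char #2 = F0 90 80 AC.
Offset 8: leading byte 0xE2 = 11100010 → 3-byte char #3 = E2 9A 80.
Leading byte 0xE2 = 11100010 matches 1110xxxx → 3-byte sequence.
Byte 1: 0xE2 = 11100010, payload 0010 (4 bits).
Byte 2: 0x9A = 10011010 (10xxxxxx ✓), payload 011010.
Byte 3: 0x80 = 10000000 (10xxxxxx ✓), payload 000000.
Concatenate: 0010011010000000 = 0x2680 (16 bits → U+2680).

U+2680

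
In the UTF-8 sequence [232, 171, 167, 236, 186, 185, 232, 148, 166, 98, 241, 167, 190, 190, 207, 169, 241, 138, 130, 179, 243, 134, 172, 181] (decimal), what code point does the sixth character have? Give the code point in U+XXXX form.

Offset 0: leading byte 0xE8 = 11101000 → 3-byte char #1 = E8 AB A7.
Offset 3: leading byte 0xEC = 11101100 → 3-byte char #2 = EC BA B9.
Offset 6: leading byte 0xE8 = 11101000 → 3-byte char #3 = E8 94 A6.
Offset 9: leading byte 0x62 = 01100010 → 1-byte char #4 = 62.
Offset 10: leading byte 0xF1 = 11110001 → 4-byte char #5 = F1 A7 BE BE.
Offset 14: leading byte 0xCF = 11001111 → 2-byte char #6 = CF A9.
Leading byte 0xCF = 11001111 matches 110xxxxx → 2-byte sequence.
Byte 1: 0xCF = 11001111, payload 01111 (5 bits).
Byte 2: 0xA9 = 10101001 (10xxxxxx ✓), payload 101001.
Concatenate: 01111101001 = 0x3E9 (11 bits → U+03E9).

U+03E9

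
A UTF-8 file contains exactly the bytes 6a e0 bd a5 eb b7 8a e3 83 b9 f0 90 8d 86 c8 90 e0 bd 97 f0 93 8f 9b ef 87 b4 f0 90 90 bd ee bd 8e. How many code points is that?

11

Byte at offset 0: 0x6A = 01101010 → 1-byte char (#1). Advance 1.
Byte at offset 1: 0xE0 = 11100000 → 3-byte char (#2). Advance 3.
Byte at offset 4: 0xEB = 11101011 → 3-byte char (#3). Advance 3.
Byte at offset 7: 0xE3 = 11100011 → 3-byte char (#4). Advance 3.
Byte at offset 10: 0xF0 = 11110000 → 4-byte char (#5). Advance 4.
Byte at offset 14: 0xC8 = 11001000 → 2-byte char (#6). Advance 2.
Byte at offset 16: 0xE0 = 11100000 → 3-byte char (#7). Advance 3.
Byte at offset 19: 0xF0 = 11110000 → 4-byte char (#8). Advance 4.
Byte at offset 23: 0xEF = 11101111 → 3-byte char (#9). Advance 3.
Byte at offset 26: 0xF0 = 11110000 → 4-byte char (#10). Advance 4.
Byte at offset 30: 0xEE = 11101110 → 3-byte char (#11). Advance 3.
Reached end at offset 33 after 11 code points.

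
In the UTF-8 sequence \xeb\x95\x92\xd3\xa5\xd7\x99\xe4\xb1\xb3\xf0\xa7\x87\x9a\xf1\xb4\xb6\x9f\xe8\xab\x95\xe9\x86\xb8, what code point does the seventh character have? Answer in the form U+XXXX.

Offset 0: leading byte 0xEB = 11101011 → 3-byte char #1 = EB 95 92.
Offset 3: leading byte 0xD3 = 11010011 → 2-byte char #2 = D3 A5.
Offset 5: leading byte 0xD7 = 11010111 → 2-byte char #3 = D7 99.
Offset 7: leading byte 0xE4 = 11100100 → 3-byte char #4 = E4 B1 B3.
Offset 10: leading byte 0xF0 = 11110000 → 4-byte char #5 = F0 A7 87 9A.
Offset 14: leading byte 0xF1 = 11110001 → 4-byte char #6 = F1 B4 B6 9F.
Offset 18: leading byte 0xE8 = 11101000 → 3-byte char #7 = E8 AB 95.
Leading byte 0xE8 = 11101000 matches 1110xxxx → 3-byte sequence.
Byte 1: 0xE8 = 11101000, payload 1000 (4 bits).
Byte 2: 0xAB = 10101011 (10xxxxxx ✓), payload 101011.
Byte 3: 0x95 = 10010101 (10xxxxxx ✓), payload 010101.
Concatenate: 1000101011010101 = 0x8AD5 (16 bits → U+8AD5).

U+8AD5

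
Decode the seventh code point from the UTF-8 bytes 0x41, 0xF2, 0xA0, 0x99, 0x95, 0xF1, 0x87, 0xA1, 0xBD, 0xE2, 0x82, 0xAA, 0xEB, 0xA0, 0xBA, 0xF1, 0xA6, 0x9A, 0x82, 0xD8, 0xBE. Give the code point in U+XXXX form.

U+063E

Offset 0: leading byte 0x41 = 01000001 → 1-byte char #1 = 41.
Offset 1: leading byte 0xF2 = 11110010 → 4-byte char #2 = F2 A0 99 95.
Offset 5: leading byte 0xF1 = 11110001 → 4-byte char #3 = F1 87 A1 BD.
Offset 9: leading byte 0xE2 = 11100010 → 3-byte char #4 = E2 82 AA.
Offset 12: leading byte 0xEB = 11101011 → 3-byte char #5 = EB A0 BA.
Offset 15: leading byte 0xF1 = 11110001 → 4-byte char #6 = F1 A6 9A 82.
Offset 19: leading byte 0xD8 = 11011000 → 2-byte char #7 = D8 BE.
Leading byte 0xD8 = 11011000 matches 110xxxxx → 2-byte sequence.
Byte 1: 0xD8 = 11011000, payload 11000 (5 bits).
Byte 2: 0xBE = 10111110 (10xxxxxx ✓), payload 111110.
Concatenate: 11000111110 = 0x63E (11 bits → U+063E).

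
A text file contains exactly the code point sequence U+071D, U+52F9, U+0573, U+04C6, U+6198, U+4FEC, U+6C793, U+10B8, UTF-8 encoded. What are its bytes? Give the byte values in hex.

DC 9D E5 8B B9 D5 B3 D3 86 E6 86 98 E4 BF AC F1 AC 9E 93 E1 82 B8

U+071D: 2-byte form → DC 9D.
U+52F9: 3-byte form → E5 8B B9.
U+0573: 2-byte form → D5 B3.
U+04C6: 2-byte form → D3 86.
U+6198: 3-byte form → E6 86 98.
U+4FEC: 3-byte form → E4 BF AC.
U+6C793: 4-byte form → F1 AC 9E 93.
U+10B8: 3-byte form → E1 82 B8.
Concatenated (22 bytes): DC 9D E5 8B B9 D5 B3 D3 86 E6 86 98 E4 BF AC F1 AC 9E 93 E1 82 B8.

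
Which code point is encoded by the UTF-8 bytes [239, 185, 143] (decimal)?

Leading byte 0xEF = 11101111 matches 1110xxxx → 3-byte sequence.
Byte 1: 0xEF = 11101111, payload 1111 (4 bits).
Byte 2: 0xB9 = 10111001 (10xxxxxx ✓), payload 111001.
Byte 3: 0x8F = 10001111 (10xxxxxx ✓), payload 001111.
Concatenate: 1111111001001111 = 0xFE4F (16 bits → U+FE4F).

U+FE4F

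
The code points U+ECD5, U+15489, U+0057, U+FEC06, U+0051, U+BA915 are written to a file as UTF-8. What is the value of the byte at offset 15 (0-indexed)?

U+ECD5 → 3-byte form EE B3 95 at offsets 0–2.
U+15489 → 4-byte form F0 95 92 89 at offsets 3–6.
U+0057 → 1-byte form 57 at offsets 7–7.
U+FEC06 → 4-byte form F3 BE B0 86 at offsets 8–11.
U+0051 → 1-byte form 51 at offsets 12–12.
U+BA915 → 4-byte form F2 BA A4 95 at offsets 13–16.
Offset 15 falls in char 6's range; it's byte 3 of F2 BA A4 95 = 0xA4.

0xA4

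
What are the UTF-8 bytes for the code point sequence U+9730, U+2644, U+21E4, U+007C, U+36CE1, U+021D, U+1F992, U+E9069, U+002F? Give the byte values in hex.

U+9730: 3-byte form → E9 9C B0.
U+2644: 3-byte form → E2 99 84.
U+21E4: 3-byte form → E2 87 A4.
U+007C: 1-byte form → 7C.
U+36CE1: 4-byte form → F0 B6 B3 A1.
U+021D: 2-byte form → C8 9D.
U+1F992: 4-byte form → F0 9F A6 92.
U+E9069: 4-byte form → F3 A9 81 A9.
U+002F: 1-byte form → 2F.
Concatenated (25 bytes): E9 9C B0 E2 99 84 E2 87 A4 7C F0 B6 B3 A1 C8 9D F0 9F A6 92 F3 A9 81 A9 2F.

E9 9C B0 E2 99 84 E2 87 A4 7C F0 B6 B3 A1 C8 9D F0 9F A6 92 F3 A9 81 A9 2F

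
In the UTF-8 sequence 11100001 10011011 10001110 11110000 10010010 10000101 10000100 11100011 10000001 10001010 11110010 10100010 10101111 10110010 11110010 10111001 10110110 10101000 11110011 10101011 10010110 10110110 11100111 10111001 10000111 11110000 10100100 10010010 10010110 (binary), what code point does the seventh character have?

U+7E47

Offset 0: leading byte 0xE1 = 11100001 → 3-byte char #1 = E1 9B 8E.
Offset 3: leading byte 0xF0 = 11110000 → 4-byte char #2 = F0 92 85 84.
Offset 7: leading byte 0xE3 = 11100011 → 3-byte char #3 = E3 81 8A.
Offset 10: leading byte 0xF2 = 11110010 → 4-byte char #4 = F2 A2 AF B2.
Offset 14: leading byte 0xF2 = 11110010 → 4-byte char #5 = F2 B9 B6 A8.
Offset 18: leading byte 0xF3 = 11110011 → 4-byte char #6 = F3 AB 96 B6.
Offset 22: leading byte 0xE7 = 11100111 → 3-byte char #7 = E7 B9 87.
Leading byte 0xE7 = 11100111 matches 1110xxxx → 3-byte sequence.
Byte 1: 0xE7 = 11100111, payload 0111 (4 bits).
Byte 2: 0xB9 = 10111001 (10xxxxxx ✓), payload 111001.
Byte 3: 0x87 = 10000111 (10xxxxxx ✓), payload 000111.
Concatenate: 0111111001000111 = 0x7E47 (16 bits → U+7E47).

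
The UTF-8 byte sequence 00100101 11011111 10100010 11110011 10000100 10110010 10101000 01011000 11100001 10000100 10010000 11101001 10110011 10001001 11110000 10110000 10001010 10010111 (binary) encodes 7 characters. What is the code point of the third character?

Offset 0: leading byte 0x25 = 00100101 → 1-byte char #1 = 25.
Offset 1: leading byte 0xDF = 11011111 → 2-byte char #2 = DF A2.
Offset 3: leading byte 0xF3 = 11110011 → 4-byte char #3 = F3 84 B2 A8.
Leading byte 0xF3 = 11110011 matches 11110xxx → 4-byte sequence.
Byte 1: 0xF3 = 11110011, payload 011 (3 bits).
Byte 2: 0x84 = 10000100 (10xxxxxx ✓), payload 000100.
Byte 3: 0xB2 = 10110010 (10xxxxxx ✓), payload 110010.
Byte 4: 0xA8 = 10101000 (10xxxxxx ✓), payload 101000.
Concatenate: 011000100110010101000 = 0xC4CA8 (21 bits → U+C4CA8).

U+C4CA8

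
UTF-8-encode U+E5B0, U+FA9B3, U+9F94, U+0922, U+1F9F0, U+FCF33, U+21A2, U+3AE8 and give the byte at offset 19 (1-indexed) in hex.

1-indexed offset 19 is 0-indexed offset 18.
U+E5B0 → 3-byte form EE 96 B0 at offsets 0–2.
U+FA9B3 → 4-byte form F3 BA A6 B3 at offsets 3–6.
U+9F94 → 3-byte form E9 BE 94 at offsets 7–9.
U+0922 → 3-byte form E0 A4 A2 at offsets 10–12.
U+1F9F0 → 4-byte form F0 9F A7 B0 at offsets 13–16.
U+FCF33 → 4-byte form F3 BC BC B3 at offsets 17–20.
Offset 18 falls in char 6's range; it's byte 2 of F3 BC BC B3 = 0xBC.

0xBC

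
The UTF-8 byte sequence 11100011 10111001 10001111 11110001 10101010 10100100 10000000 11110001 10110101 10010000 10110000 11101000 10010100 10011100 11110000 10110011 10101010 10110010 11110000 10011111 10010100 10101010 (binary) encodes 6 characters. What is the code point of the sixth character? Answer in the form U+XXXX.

U+1F52A

Offset 0: leading byte 0xE3 = 11100011 → 3-byte char #1 = E3 B9 8F.
Offset 3: leading byte 0xF1 = 11110001 → 4-byte char #2 = F1 AA A4 80.
Offset 7: leading byte 0xF1 = 11110001 → 4-byte char #3 = F1 B5 90 B0.
Offset 11: leading byte 0xE8 = 11101000 → 3-byte char #4 = E8 94 9C.
Offset 14: leading byte 0xF0 = 11110000 → 4-byte char #5 = F0 B3 AA B2.
Offset 18: leading byte 0xF0 = 11110000 → 4-byte char #6 = F0 9F 94 AA.
Leading byte 0xF0 = 11110000 matches 11110xxx → 4-byte sequence.
Byte 1: 0xF0 = 11110000, payload 000 (3 bits).
Byte 2: 0x9F = 10011111 (10xxxxxx ✓), payload 011111.
Byte 3: 0x94 = 10010100 (10xxxxxx ✓), payload 010100.
Byte 4: 0xAA = 10101010 (10xxxxxx ✓), payload 101010.
Concatenate: 000011111010100101010 = 0x1F52A (21 bits → U+1F52A).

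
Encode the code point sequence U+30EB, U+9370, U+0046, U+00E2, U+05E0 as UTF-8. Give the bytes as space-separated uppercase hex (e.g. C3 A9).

E3 83 AB E9 8D B0 46 C3 A2 D7 A0

U+30EB: 3-byte form → E3 83 AB.
U+9370: 3-byte form → E9 8D B0.
U+0046: 1-byte form → 46.
U+00E2: 2-byte form → C3 A2.
U+05E0: 2-byte form → D7 A0.
Concatenated (11 bytes): E3 83 AB E9 8D B0 46 C3 A2 D7 A0.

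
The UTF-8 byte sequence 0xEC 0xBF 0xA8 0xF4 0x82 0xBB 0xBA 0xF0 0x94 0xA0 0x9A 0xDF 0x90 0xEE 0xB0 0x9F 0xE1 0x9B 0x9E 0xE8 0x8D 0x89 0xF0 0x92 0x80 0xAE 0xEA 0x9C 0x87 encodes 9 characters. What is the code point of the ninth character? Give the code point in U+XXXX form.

U+A707

Offset 0: leading byte 0xEC = 11101100 → 3-byte char #1 = EC BF A8.
Offset 3: leading byte 0xF4 = 11110100 → 4-byte char #2 = F4 82 BB BA.
Offset 7: leading byte 0xF0 = 11110000 → 4-byte char #3 = F0 94 A0 9A.
Offset 11: leading byte 0xDF = 11011111 → 2-byte char #4 = DF 90.
Offset 13: leading byte 0xEE = 11101110 → 3-byte char #5 = EE B0 9F.
Offset 16: leading byte 0xE1 = 11100001 → 3-byte char #6 = E1 9B 9E.
Offset 19: leading byte 0xE8 = 11101000 → 3-byte char #7 = E8 8D 89.
Offset 22: leading byte 0xF0 = 11110000 → 4-byte char #8 = F0 92 80 AE.
Offset 26: leading byte 0xEA = 11101010 → 3-byte char #9 = EA 9C 87.
Leading byte 0xEA = 11101010 matches 1110xxxx → 3-byte sequence.
Byte 1: 0xEA = 11101010, payload 1010 (4 bits).
Byte 2: 0x9C = 10011100 (10xxxxxx ✓), payload 011100.
Byte 3: 0x87 = 10000111 (10xxxxxx ✓), payload 000111.
Concatenate: 1010011100000111 = 0xA707 (16 bits → U+A707).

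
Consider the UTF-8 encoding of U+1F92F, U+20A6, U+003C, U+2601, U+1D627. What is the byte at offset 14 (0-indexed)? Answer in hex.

0xA7

U+1F92F → 4-byte form F0 9F A4 AF at offsets 0–3.
U+20A6 → 3-byte form E2 82 A6 at offsets 4–6.
U+003C → 1-byte form 3C at offsets 7–7.
U+2601 → 3-byte form E2 98 81 at offsets 8–10.
U+1D627 → 4-byte form F0 9D 98 A7 at offsets 11–14.
Offset 14 falls in char 5's range; it's byte 4 of F0 9D 98 A7 = 0xA7.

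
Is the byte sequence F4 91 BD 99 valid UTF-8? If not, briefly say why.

invalid (encodes a value above U+10FFFF)

Leading byte 0xF4 = 11110100 → 4-byte form.
Payload = 0x111F59, which exceeds U+10FFFF, the maximum Unicode code point. (Leading bytes F5–FF, or F4 followed by ≥ 0x90, are invalid.)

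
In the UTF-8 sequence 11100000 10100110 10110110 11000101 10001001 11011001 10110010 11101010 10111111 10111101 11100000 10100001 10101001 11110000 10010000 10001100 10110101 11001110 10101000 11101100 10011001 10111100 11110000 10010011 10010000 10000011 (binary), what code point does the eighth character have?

Offset 0: leading byte 0xE0 = 11100000 → 3-byte char #1 = E0 A6 B6.
Offset 3: leading byte 0xC5 = 11000101 → 2-byte char #2 = C5 89.
Offset 5: leading byte 0xD9 = 11011001 → 2-byte char #3 = D9 B2.
Offset 7: leading byte 0xEA = 11101010 → 3-byte char #4 = EA BF BD.
Offset 10: leading byte 0xE0 = 11100000 → 3-byte char #5 = E0 A1 A9.
Offset 13: leading byte 0xF0 = 11110000 → 4-byte char #6 = F0 90 8C B5.
Offset 17: leading byte 0xCE = 11001110 → 2-byte char #7 = CE A8.
Offset 19: leading byte 0xEC = 11101100 → 3-byte char #8 = EC 99 BC.
Leading byte 0xEC = 11101100 matches 1110xxxx → 3-byte sequence.
Byte 1: 0xEC = 11101100, payload 1100 (4 bits).
Byte 2: 0x99 = 10011001 (10xxxxxx ✓), payload 011001.
Byte 3: 0xBC = 10111100 (10xxxxxx ✓), payload 111100.
Concatenate: 1100011001111100 = 0xC67C (16 bits → U+C67C).

U+C67C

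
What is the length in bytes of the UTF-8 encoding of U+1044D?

U+1044D = 0x1044D. UTF-8 uses 1 byte below 0x80, 2 below 0x800, 3 below 0x10000, 4 up to 0x10FFFF. 0x1044D is in U+10000–U+10FFFF → 4 bytes.

4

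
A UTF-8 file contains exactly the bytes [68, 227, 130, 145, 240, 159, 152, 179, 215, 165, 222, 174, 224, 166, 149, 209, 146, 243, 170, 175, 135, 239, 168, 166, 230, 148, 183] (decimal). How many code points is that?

10

Byte at offset 0: 0x44 = 01000100 → 1-byte char (#1). Advance 1.
Byte at offset 1: 0xE3 = 11100011 → 3-byte char (#2). Advance 3.
Byte at offset 4: 0xF0 = 11110000 → 4-byte char (#3). Advance 4.
Byte at offset 8: 0xD7 = 11010111 → 2-byte char (#4). Advance 2.
Byte at offset 10: 0xDE = 11011110 → 2-byte char (#5). Advance 2.
Byte at offset 12: 0xE0 = 11100000 → 3-byte char (#6). Advance 3.
Byte at offset 15: 0xD1 = 11010001 → 2-byte char (#7). Advance 2.
Byte at offset 17: 0xF3 = 11110011 → 4-byte char (#8). Advance 4.
Byte at offset 21: 0xEF = 11101111 → 3-byte char (#9). Advance 3.
Byte at offset 24: 0xE6 = 11100110 → 3-byte char (#10). Advance 3.
Reached end at offset 27 after 10 code points.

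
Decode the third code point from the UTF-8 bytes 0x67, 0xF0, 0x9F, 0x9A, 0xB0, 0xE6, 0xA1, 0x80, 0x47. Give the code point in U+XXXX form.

U+6840

Offset 0: leading byte 0x67 = 01100111 → 1-byte char #1 = 67.
Offset 1: leading byte 0xF0 = 11110000 → 4-byte char #2 = F0 9F 9A B0.
Offset 5: leading byte 0xE6 = 11100110 → 3-byte char #3 = E6 A1 80.
Leading byte 0xE6 = 11100110 matches 1110xxxx → 3-byte sequence.
Byte 1: 0xE6 = 11100110, payload 0110 (4 bits).
Byte 2: 0xA1 = 10100001 (10xxxxxx ✓), payload 100001.
Byte 3: 0x80 = 10000000 (10xxxxxx ✓), payload 000000.
Concatenate: 0110100001000000 = 0x6840 (16 bits → U+6840).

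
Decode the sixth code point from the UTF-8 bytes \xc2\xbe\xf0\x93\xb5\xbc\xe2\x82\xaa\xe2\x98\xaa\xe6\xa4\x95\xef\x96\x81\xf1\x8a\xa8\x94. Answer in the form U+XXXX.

U+F581

Offset 0: leading byte 0xC2 = 11000010 → 2-byte char #1 = C2 BE.
Offset 2: leading byte 0xF0 = 11110000 → 4-byte char #2 = F0 93 B5 BC.
Offset 6: leading byte 0xE2 = 11100010 → 3-byte char #3 = E2 82 AA.
Offset 9: leading byte 0xE2 = 11100010 → 3-byte char #4 = E2 98 AA.
Offset 12: leading byte 0xE6 = 11100110 → 3-byte char #5 = E6 A4 95.
Offset 15: leading byte 0xEF = 11101111 → 3-byte char #6 = EF 96 81.
Leading byte 0xEF = 11101111 matches 1110xxxx → 3-byte sequence.
Byte 1: 0xEF = 11101111, payload 1111 (4 bits).
Byte 2: 0x96 = 10010110 (10xxxxxx ✓), payload 010110.
Byte 3: 0x81 = 10000001 (10xxxxxx ✓), payload 000001.
Concatenate: 1111010110000001 = 0xF581 (16 bits → U+F581).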